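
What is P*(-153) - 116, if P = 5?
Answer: -881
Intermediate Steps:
P*(-153) - 116 = 5*(-153) - 116 = -765 - 116 = -881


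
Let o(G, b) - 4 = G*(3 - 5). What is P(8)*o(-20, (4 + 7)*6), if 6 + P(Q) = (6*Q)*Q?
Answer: 16632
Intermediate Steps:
o(G, b) = 4 - 2*G (o(G, b) = 4 + G*(3 - 5) = 4 + G*(-2) = 4 - 2*G)
P(Q) = -6 + 6*Q² (P(Q) = -6 + (6*Q)*Q = -6 + 6*Q²)
P(8)*o(-20, (4 + 7)*6) = (-6 + 6*8²)*(4 - 2*(-20)) = (-6 + 6*64)*(4 + 40) = (-6 + 384)*44 = 378*44 = 16632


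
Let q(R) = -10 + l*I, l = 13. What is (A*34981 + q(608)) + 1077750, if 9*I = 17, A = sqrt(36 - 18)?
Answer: 9699881/9 + 104943*sqrt(2) ≈ 1.2262e+6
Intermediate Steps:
A = 3*sqrt(2) (A = sqrt(18) = 3*sqrt(2) ≈ 4.2426)
I = 17/9 (I = (1/9)*17 = 17/9 ≈ 1.8889)
q(R) = 131/9 (q(R) = -10 + 13*(17/9) = -10 + 221/9 = 131/9)
(A*34981 + q(608)) + 1077750 = ((3*sqrt(2))*34981 + 131/9) + 1077750 = (104943*sqrt(2) + 131/9) + 1077750 = (131/9 + 104943*sqrt(2)) + 1077750 = 9699881/9 + 104943*sqrt(2)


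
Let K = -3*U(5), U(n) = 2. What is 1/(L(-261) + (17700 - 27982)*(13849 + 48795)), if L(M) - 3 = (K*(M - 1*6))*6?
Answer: -1/644095993 ≈ -1.5526e-9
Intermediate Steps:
K = -6 (K = -3*2 = -6)
L(M) = 219 - 36*M (L(M) = 3 - 6*(M - 1*6)*6 = 3 - 6*(M - 6)*6 = 3 - 6*(-6 + M)*6 = 3 + (36 - 6*M)*6 = 3 + (216 - 36*M) = 219 - 36*M)
1/(L(-261) + (17700 - 27982)*(13849 + 48795)) = 1/((219 - 36*(-261)) + (17700 - 27982)*(13849 + 48795)) = 1/((219 + 9396) - 10282*62644) = 1/(9615 - 644105608) = 1/(-644095993) = -1/644095993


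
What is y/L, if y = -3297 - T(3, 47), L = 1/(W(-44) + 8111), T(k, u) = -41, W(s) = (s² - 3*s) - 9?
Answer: -33113520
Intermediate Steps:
W(s) = -9 + s² - 3*s
L = 1/10170 (L = 1/((-9 + (-44)² - 3*(-44)) + 8111) = 1/((-9 + 1936 + 132) + 8111) = 1/(2059 + 8111) = 1/10170 ≈ 9.8328e-5)
y = -3256 (y = -3297 - 1*(-41) = -3297 + 41 = -3256)
y/L = -3256/1/10170 = -3256*10170 = -33113520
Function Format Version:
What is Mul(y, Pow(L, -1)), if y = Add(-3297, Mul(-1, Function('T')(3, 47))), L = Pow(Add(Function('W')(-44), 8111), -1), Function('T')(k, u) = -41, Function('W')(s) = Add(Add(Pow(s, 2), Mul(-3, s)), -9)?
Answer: -33113520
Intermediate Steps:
Function('W')(s) = Add(-9, Pow(s, 2), Mul(-3, s))
L = Rational(1, 10170) (L = Pow(Add(Add(-9, Pow(-44, 2), Mul(-3, -44)), 8111), -1) = Pow(Add(Add(-9, 1936, 132), 8111), -1) = Pow(Add(2059, 8111), -1) = Pow(10170, -1) = Rational(1, 10170) ≈ 9.8328e-5)
y = -3256 (y = Add(-3297, Mul(-1, -41)) = Add(-3297, 41) = -3256)
Mul(y, Pow(L, -1)) = Mul(-3256, Pow(Rational(1, 10170), -1)) = Mul(-3256, 10170) = -33113520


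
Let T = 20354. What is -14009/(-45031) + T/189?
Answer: 131315525/1215837 ≈ 108.00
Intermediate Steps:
-14009/(-45031) + T/189 = -14009/(-45031) + 20354/189 = -14009*(-1/45031) + 20354*(1/189) = 14009/45031 + 20354/189 = 131315525/1215837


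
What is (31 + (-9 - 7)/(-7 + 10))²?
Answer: 5929/9 ≈ 658.78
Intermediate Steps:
(31 + (-9 - 7)/(-7 + 10))² = (31 - 16/3)² = (77/3)² = 5929/9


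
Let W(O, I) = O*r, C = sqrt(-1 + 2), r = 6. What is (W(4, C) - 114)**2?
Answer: 8100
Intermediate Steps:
C = 1 (C = sqrt(1) = 1)
W(O, I) = 6*O (W(O, I) = O*6 = 6*O)
(W(4, C) - 114)**2 = (6*4 - 114)**2 = (24 - 114)**2 = (-90)**2 = 8100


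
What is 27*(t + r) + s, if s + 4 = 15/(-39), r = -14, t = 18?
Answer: 1347/13 ≈ 103.62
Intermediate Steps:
s = -57/13 (s = -4 + 15/(-39) = -4 + 15*(-1/39) = -4 - 5/13 = -57/13 ≈ -4.3846)
27*(t + r) + s = 27*(18 - 14) - 57/13 = 27*4 - 57/13 = 108 - 57/13 = 1347/13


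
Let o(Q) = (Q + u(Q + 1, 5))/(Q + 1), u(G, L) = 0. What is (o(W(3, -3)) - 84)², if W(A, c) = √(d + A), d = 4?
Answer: 61754/9 + 497*√7/18 ≈ 6934.6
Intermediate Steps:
W(A, c) = √(4 + A)
o(Q) = Q/(1 + Q) (o(Q) = (Q + 0)/(Q + 1) = Q/(1 + Q))
(o(W(3, -3)) - 84)² = (√(4 + 3)/(1 + √(4 + 3)) - 84)² = (√7/(1 + √7) - 84)² = (-84 + √7/(1 + √7))²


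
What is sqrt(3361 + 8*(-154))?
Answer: sqrt(2129) ≈ 46.141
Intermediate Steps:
sqrt(3361 + 8*(-154)) = sqrt(3361 - 1232) = sqrt(2129)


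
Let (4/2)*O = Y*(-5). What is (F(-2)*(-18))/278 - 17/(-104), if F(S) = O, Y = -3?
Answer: -4657/14456 ≈ -0.32215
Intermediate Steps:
O = 15/2 (O = (-3*(-5))/2 = (½)*15 = 15/2 ≈ 7.5000)
F(S) = 15/2
(F(-2)*(-18))/278 - 17/(-104) = ((15/2)*(-18))/278 - 17/(-104) = -135*1/278 - 17*(-1/104) = -135/278 + 17/104 = -4657/14456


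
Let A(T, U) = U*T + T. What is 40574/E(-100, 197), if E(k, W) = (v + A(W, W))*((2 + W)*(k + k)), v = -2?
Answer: -20287/776179600 ≈ -2.6137e-5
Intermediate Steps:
A(T, U) = T + T*U (A(T, U) = T*U + T = T + T*U)
E(k, W) = 2*k*(-2 + W*(1 + W))*(2 + W) (E(k, W) = (-2 + W*(1 + W))*((2 + W)*(k + k)) = (-2 + W*(1 + W))*((2 + W)*(2*k)) = (-2 + W*(1 + W))*(2*k*(2 + W)) = 2*k*(-2 + W*(1 + W))*(2 + W))
40574/E(-100, 197) = 40574/((2*(-100)*(-4 + 197**3 + 3*197**2))) = 40574/((2*(-100)*(-4 + 7645373 + 3*38809))) = 40574/((2*(-100)*(-4 + 7645373 + 116427))) = 40574/((2*(-100)*7761796)) = 40574/(-1552359200) = 40574*(-1/1552359200) = -20287/776179600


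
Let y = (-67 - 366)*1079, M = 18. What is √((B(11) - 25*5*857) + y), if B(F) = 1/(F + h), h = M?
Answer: I*√483013183/29 ≈ 757.85*I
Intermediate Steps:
h = 18
B(F) = 1/(18 + F) (B(F) = 1/(F + 18) = 1/(18 + F))
y = -467207 (y = -433*1079 = -467207)
√((B(11) - 25*5*857) + y) = √((1/(18 + 11) - 25*5*857) - 467207) = √((1/29 - 125*857) - 467207) = √((1/29 - 107125) - 467207) = √(-3106624/29 - 467207) = √(-16655627/29) = I*√483013183/29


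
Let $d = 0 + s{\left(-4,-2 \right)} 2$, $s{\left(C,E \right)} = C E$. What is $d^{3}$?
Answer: $4096$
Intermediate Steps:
$d = 16$ ($d = 0 + \left(-4\right) \left(-2\right) 2 = 0 + 8 \cdot 2 = 0 + 16 = 16$)
$d^{3} = 16^{3} = 4096$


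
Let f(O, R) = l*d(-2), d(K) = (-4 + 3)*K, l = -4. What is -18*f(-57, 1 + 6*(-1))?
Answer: 144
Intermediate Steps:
d(K) = -K
f(O, R) = -8 (f(O, R) = -(-4)*(-2) = -4*2 = -8)
-18*f(-57, 1 + 6*(-1)) = -18*(-8) = 144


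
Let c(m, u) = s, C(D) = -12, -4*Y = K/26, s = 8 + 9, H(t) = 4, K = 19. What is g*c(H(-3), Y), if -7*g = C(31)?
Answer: 204/7 ≈ 29.143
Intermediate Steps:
s = 17
Y = -19/104 (Y = -19/(4*26) = -¼*19/26 = -19/104 ≈ -0.18269)
c(m, u) = 17
g = 12/7 (g = -⅐*(-12) = 12/7 ≈ 1.7143)
g*c(H(-3), Y) = (12/7)*17 = 204/7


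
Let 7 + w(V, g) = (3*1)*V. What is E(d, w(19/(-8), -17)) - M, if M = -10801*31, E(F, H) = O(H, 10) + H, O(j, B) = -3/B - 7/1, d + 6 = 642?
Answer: 13392383/40 ≈ 3.3481e+5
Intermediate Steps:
d = 636 (d = -6 + 642 = 636)
O(j, B) = -7 - 3/B (O(j, B) = -3/B - 7*1 = -3/B - 7 = -7 - 3/B)
w(V, g) = -7 + 3*V (w(V, g) = -7 + (3*1)*V = -7 + 3*V)
E(F, H) = -73/10 + H (E(F, H) = (-7 - 3/10) + H = -73/10 + H)
M = -334831
E(d, w(19/(-8), -17)) - M = (-73/10 + (-7 + 3*(19/(-8)))) - 1*(-334831) = (-73/10 + (-7 + 3*(19*(-⅛)))) + 334831 = (-73/10 + (-7 + 3*(-19/8))) + 334831 = (-73/10 + (-7 - 57/8)) + 334831 = (-73/10 - 113/8) + 334831 = -857/40 + 334831 = 13392383/40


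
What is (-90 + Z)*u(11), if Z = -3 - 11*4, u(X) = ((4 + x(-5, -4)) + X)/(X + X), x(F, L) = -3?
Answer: -822/11 ≈ -74.727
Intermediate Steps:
u(X) = (1 + X)/(2*X) (u(X) = ((4 - 3) + X)/(X + X) = (1 + X)/((2*X)) = (1 + X)*(1/(2*X)) = (1 + X)/(2*X))
Z = -47 (Z = -3 - 44 = -47)
(-90 + Z)*u(11) = (-90 - 47)*((1/2)*(1 + 11)/11) = -137*12/(2*11) = -137*6/11 = -822/11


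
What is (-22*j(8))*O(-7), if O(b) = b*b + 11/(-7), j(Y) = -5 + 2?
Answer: 21912/7 ≈ 3130.3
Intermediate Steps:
j(Y) = -3
O(b) = -11/7 + b² (O(b) = b² + 11*(-⅐) = b² - 11/7 = -11/7 + b²)
(-22*j(8))*O(-7) = (-22*(-3))*(-11/7 + (-7)²) = 66*(-11/7 + 49) = 66*(332/7) = 21912/7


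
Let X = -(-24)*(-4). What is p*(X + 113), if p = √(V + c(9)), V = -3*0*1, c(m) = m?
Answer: 51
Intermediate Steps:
V = 0 (V = 0*1 = 0)
X = -96 (X = -24*4 = -96)
p = 3 (p = √(0 + 9) = √9 = 3)
p*(X + 113) = 3*(-96 + 113) = 3*17 = 51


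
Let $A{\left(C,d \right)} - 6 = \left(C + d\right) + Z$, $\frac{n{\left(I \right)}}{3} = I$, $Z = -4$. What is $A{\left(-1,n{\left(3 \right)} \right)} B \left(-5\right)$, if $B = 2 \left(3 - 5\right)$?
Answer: $200$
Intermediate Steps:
$n{\left(I \right)} = 3 I$
$B = -4$ ($B = 2 \left(-2\right) = -4$)
$A{\left(C,d \right)} = 2 + C + d$ ($A{\left(C,d \right)} = 6 - \left(4 - C - d\right) = 6 + \left(-4 + C + d\right) = 2 + C + d$)
$A{\left(-1,n{\left(3 \right)} \right)} B \left(-5\right) = \left(2 - 1 + 3 \cdot 3\right) \left(-4\right) \left(-5\right) = \left(2 - 1 + 9\right) \left(-4\right) \left(-5\right) = 10 \left(-4\right) \left(-5\right) = \left(-40\right) \left(-5\right) = 200$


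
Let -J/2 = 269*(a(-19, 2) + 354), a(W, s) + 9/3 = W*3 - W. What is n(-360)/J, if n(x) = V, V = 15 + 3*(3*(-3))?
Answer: 6/84197 ≈ 7.1261e-5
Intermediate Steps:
V = -12 (V = 15 + 3*(-9) = 15 - 27 = -12)
a(W, s) = -3 + 2*W (a(W, s) = -3 + (W*3 - W) = -3 + (3*W - W) = -3 + 2*W)
J = -168394 (J = -538*((-3 + 2*(-19)) + 354) = -538*((-3 - 38) + 354) = -538*(-41 + 354) = -538*313 = -2*84197 = -168394)
n(x) = -12
n(-360)/J = -12/(-168394) = -12*(-1/168394) = 6/84197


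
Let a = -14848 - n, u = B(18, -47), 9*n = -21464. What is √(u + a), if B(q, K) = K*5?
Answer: I*√114283/3 ≈ 112.69*I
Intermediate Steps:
n = -21464/9 (n = (⅑)*(-21464) = -21464/9 ≈ -2384.9)
B(q, K) = 5*K
u = -235 (u = 5*(-47) = -235)
a = -112168/9 (a = -14848 - 1*(-21464/9) = -14848 + 21464/9 = -112168/9 ≈ -12463.)
√(u + a) = √(-235 - 112168/9) = √(-114283/9) = I*√114283/3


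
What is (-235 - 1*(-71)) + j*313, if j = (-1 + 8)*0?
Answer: -164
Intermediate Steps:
j = 0 (j = 7*0 = 0)
(-235 - 1*(-71)) + j*313 = (-235 - 1*(-71)) + 0*313 = (-235 + 71) + 0 = -164 + 0 = -164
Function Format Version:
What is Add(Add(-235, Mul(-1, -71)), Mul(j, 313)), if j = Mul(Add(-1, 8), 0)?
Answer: -164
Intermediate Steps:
j = 0 (j = Mul(7, 0) = 0)
Add(Add(-235, Mul(-1, -71)), Mul(j, 313)) = Add(Add(-235, Mul(-1, -71)), Mul(0, 313)) = Add(Add(-235, 71), 0) = Add(-164, 0) = -164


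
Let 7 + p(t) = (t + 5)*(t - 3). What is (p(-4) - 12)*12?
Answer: -312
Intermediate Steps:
p(t) = -7 + (-3 + t)*(5 + t) (p(t) = -7 + (t + 5)*(t - 3) = -7 + (5 + t)*(-3 + t) = -7 + (-3 + t)*(5 + t))
(p(-4) - 12)*12 = ((-22 + (-4)**2 + 2*(-4)) - 12)*12 = ((-22 + 16 - 8) - 12)*12 = (-14 - 12)*12 = -26*12 = -312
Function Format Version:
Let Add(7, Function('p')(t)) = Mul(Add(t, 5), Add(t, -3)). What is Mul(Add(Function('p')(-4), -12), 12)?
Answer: -312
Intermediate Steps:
Function('p')(t) = Add(-7, Mul(Add(-3, t), Add(5, t))) (Function('p')(t) = Add(-7, Mul(Add(t, 5), Add(t, -3))) = Add(-7, Mul(Add(5, t), Add(-3, t))) = Add(-7, Mul(Add(-3, t), Add(5, t))))
Mul(Add(Function('p')(-4), -12), 12) = Mul(Add(Add(-22, Pow(-4, 2), Mul(2, -4)), -12), 12) = Mul(Add(Add(-22, 16, -8), -12), 12) = Mul(Add(-14, -12), 12) = Mul(-26, 12) = -312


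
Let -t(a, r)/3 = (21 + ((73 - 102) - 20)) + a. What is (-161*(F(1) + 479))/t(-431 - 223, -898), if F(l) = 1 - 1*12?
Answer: -12558/341 ≈ -36.827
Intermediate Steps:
F(l) = -11 (F(l) = 1 - 12 = -11)
t(a, r) = 84 - 3*a (t(a, r) = -3*((21 + ((73 - 102) - 20)) + a) = -3*((21 + (-29 - 20)) + a) = -3*((21 - 49) + a) = -3*(-28 + a) = 84 - 3*a)
(-161*(F(1) + 479))/t(-431 - 223, -898) = (-161*(-11 + 479))/(84 - 3*(-431 - 223)) = (-161*468)/(84 - 3*(-654)) = -75348/(84 + 1962) = -75348/2046 = -75348*1/2046 = -12558/341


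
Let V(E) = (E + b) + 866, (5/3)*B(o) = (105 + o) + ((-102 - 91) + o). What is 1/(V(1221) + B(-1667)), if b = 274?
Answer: 5/1539 ≈ 0.0032489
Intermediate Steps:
B(o) = -264/5 + 6*o/5 (B(o) = 3*((105 + o) + ((-102 - 91) + o))/5 = 3*((105 + o) + (-193 + o))/5 = 3*(-88 + 2*o)/5 = -264/5 + 6*o/5)
V(E) = 1140 + E (V(E) = (E + 274) + 866 = (274 + E) + 866 = 1140 + E)
1/(V(1221) + B(-1667)) = 1/((1140 + 1221) + (-264/5 + (6/5)*(-1667))) = 1/(2361 + (-264/5 - 10002/5)) = 1/(2361 - 10266/5) = 1/(1539/5) = 5/1539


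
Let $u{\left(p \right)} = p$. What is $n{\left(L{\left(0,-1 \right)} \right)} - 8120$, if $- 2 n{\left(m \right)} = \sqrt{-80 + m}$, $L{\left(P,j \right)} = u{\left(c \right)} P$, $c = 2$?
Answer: $-8120 - 2 i \sqrt{5} \approx -8120.0 - 4.4721 i$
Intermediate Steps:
$L{\left(P,j \right)} = 2 P$
$n{\left(m \right)} = - \frac{\sqrt{-80 + m}}{2}$
$n{\left(L{\left(0,-1 \right)} \right)} - 8120 = - \frac{\sqrt{-80 + 2 \cdot 0}}{2} - 8120 = - \frac{\sqrt{-80 + 0}}{2} - 8120 = - \frac{\sqrt{-80}}{2} - 8120 = - \frac{4 i \sqrt{5}}{2} - 8120 = - 2 i \sqrt{5} - 8120 = -8120 - 2 i \sqrt{5}$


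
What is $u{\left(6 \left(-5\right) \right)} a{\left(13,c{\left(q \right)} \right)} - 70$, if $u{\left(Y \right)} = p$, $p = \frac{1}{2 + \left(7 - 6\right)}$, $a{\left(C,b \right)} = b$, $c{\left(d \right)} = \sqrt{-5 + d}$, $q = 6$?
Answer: $- \frac{209}{3} \approx -69.667$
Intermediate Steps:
$p = \frac{1}{3}$ ($p = \frac{1}{2 + \left(7 - 6\right)} = \frac{1}{2 + 1} = \frac{1}{3} \approx 0.33333$)
$u{\left(Y \right)} = \frac{1}{3}$
$u{\left(6 \left(-5\right) \right)} a{\left(13,c{\left(q \right)} \right)} - 70 = \frac{\sqrt{-5 + 6}}{3} - 70 = \frac{\sqrt{1}}{3} - 70 = \frac{1}{3} \cdot 1 - 70 = \frac{1}{3} - 70 = - \frac{209}{3}$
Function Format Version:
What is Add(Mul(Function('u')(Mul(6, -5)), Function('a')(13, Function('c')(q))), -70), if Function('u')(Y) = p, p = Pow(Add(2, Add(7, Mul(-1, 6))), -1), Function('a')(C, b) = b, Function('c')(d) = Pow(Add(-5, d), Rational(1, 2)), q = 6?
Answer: Rational(-209, 3) ≈ -69.667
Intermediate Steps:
p = Rational(1, 3) (p = Pow(Add(2, Add(7, -6)), -1) = Pow(Add(2, 1), -1) = Pow(3, -1) = Rational(1, 3) ≈ 0.33333)
Function('u')(Y) = Rational(1, 3)
Add(Mul(Function('u')(Mul(6, -5)), Function('a')(13, Function('c')(q))), -70) = Add(Mul(Rational(1, 3), Pow(Add(-5, 6), Rational(1, 2))), -70) = Add(Mul(Rational(1, 3), Pow(1, Rational(1, 2))), -70) = Add(Mul(Rational(1, 3), 1), -70) = Add(Rational(1, 3), -70) = Rational(-209, 3)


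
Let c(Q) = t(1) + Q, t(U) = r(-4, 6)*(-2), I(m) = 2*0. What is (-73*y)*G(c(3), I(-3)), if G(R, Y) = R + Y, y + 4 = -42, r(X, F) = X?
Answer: 36938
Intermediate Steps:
I(m) = 0
y = -46 (y = -4 - 42 = -46)
t(U) = 8 (t(U) = -4*(-2) = 8)
c(Q) = 8 + Q
(-73*y)*G(c(3), I(-3)) = (-73*(-46))*((8 + 3) + 0) = 3358*(11 + 0) = 3358*11 = 36938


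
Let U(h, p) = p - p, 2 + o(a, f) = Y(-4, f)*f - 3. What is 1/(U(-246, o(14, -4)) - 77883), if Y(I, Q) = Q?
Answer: -1/77883 ≈ -1.2840e-5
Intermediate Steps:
o(a, f) = -5 + f**2 (o(a, f) = -2 + (f*f - 3) = -2 + (f**2 - 3) = -2 + (-3 + f**2) = -5 + f**2)
U(h, p) = 0
1/(U(-246, o(14, -4)) - 77883) = 1/(0 - 77883) = 1/(-77883) = -1/77883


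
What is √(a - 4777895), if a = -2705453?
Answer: 2*I*√1870837 ≈ 2735.6*I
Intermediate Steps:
√(a - 4777895) = √(-2705453 - 4777895) = √(-7483348) = 2*I*√1870837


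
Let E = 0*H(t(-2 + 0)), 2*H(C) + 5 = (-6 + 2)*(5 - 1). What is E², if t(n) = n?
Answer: 0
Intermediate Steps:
H(C) = -21/2 (H(C) = -5/2 + ((-6 + 2)*(5 - 1))/2 = -5/2 + (-4*4)/2 = -5/2 + (½)*(-16) = -5/2 - 8 = -21/2)
E = 0 (E = 0*(-21/2) = 0)
E² = 0² = 0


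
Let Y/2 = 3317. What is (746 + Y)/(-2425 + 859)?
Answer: -410/87 ≈ -4.7126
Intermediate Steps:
Y = 6634 (Y = 2*3317 = 6634)
(746 + Y)/(-2425 + 859) = (746 + 6634)/(-2425 + 859) = 7380/(-1566) = 7380*(-1/1566) = -410/87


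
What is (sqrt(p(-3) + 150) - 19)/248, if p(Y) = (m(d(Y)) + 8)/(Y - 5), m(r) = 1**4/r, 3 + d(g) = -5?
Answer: -19/248 + 17*sqrt(33)/1984 ≈ -0.027390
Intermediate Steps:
d(g) = -8 (d(g) = -3 - 5 = -8)
m(r) = 1/r
p(Y) = 63/(8*(-5 + Y)) (p(Y) = (1/(-8) + 8)/(Y - 5) = (-1/8 + 8)/(-5 + Y) = 63/(8*(-5 + Y)))
(sqrt(p(-3) + 150) - 19)/248 = (sqrt(63/(8*(-5 - 3)) + 150) - 19)/248 = (sqrt((63/8)/(-8) + 150) - 19)*(1/248) = (sqrt((63/8)*(-1/8) + 150) - 19)*(1/248) = (sqrt(-63/64 + 150) - 19)*(1/248) = (sqrt(9537/64) - 19)*(1/248) = (17*sqrt(33)/8 - 19)*(1/248) = (-19 + 17*sqrt(33)/8)*(1/248) = -19/248 + 17*sqrt(33)/1984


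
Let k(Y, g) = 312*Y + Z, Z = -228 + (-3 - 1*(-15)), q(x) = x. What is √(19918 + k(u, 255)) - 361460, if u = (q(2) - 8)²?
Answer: -361460 + √30934 ≈ -3.6128e+5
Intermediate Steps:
Z = -216 (Z = -228 + (-3 + 15) = -228 + 12 = -216)
u = 36 (u = (2 - 8)² = (-6)² = 36)
k(Y, g) = -216 + 312*Y (k(Y, g) = 312*Y - 216 = -216 + 312*Y)
√(19918 + k(u, 255)) - 361460 = √(19918 + (-216 + 312*36)) - 361460 = √(19918 + (-216 + 11232)) - 361460 = √(19918 + 11016) - 361460 = √30934 - 361460 = -361460 + √30934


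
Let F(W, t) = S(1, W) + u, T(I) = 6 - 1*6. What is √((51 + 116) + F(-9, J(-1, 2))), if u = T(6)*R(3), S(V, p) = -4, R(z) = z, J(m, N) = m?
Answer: √163 ≈ 12.767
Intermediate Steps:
T(I) = 0 (T(I) = 6 - 6 = 0)
u = 0 (u = 0*3 = 0)
F(W, t) = -4 (F(W, t) = -4 + 0 = -4)
√((51 + 116) + F(-9, J(-1, 2))) = √((51 + 116) - 4) = √(167 - 4) = √163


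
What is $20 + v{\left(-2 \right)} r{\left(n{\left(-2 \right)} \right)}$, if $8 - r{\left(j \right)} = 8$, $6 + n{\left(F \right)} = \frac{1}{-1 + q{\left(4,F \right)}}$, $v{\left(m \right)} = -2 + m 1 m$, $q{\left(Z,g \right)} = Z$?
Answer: $20$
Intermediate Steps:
$v{\left(m \right)} = -2 + m^{2}$ ($v{\left(m \right)} = -2 + m m = -2 + m^{2}$)
$n{\left(F \right)} = - \frac{17}{3}$ ($n{\left(F \right)} = -6 + \frac{1}{-1 + 4} = -6 + \frac{1}{3} = - \frac{17}{3}$)
$r{\left(j \right)} = 0$ ($r{\left(j \right)} = 8 - 8 = 0$)
$20 + v{\left(-2 \right)} r{\left(n{\left(-2 \right)} \right)} = 20 + \left(-2 + \left(-2\right)^{2}\right) 0 = 20 + \left(-2 + 4\right) 0 = 20 + 2 \cdot 0 = 20 + 0 = 20$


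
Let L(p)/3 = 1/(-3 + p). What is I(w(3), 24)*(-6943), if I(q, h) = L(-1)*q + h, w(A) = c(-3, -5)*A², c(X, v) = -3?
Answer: -1228911/4 ≈ -3.0723e+5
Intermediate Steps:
L(p) = 3/(-3 + p)
w(A) = -3*A²
I(q, h) = h - 3*q/4 (I(q, h) = (3/(-3 - 1))*q + h = (3/(-4))*q + h = (3*(-¼))*q + h = -3*q/4 + h = h - 3*q/4)
I(w(3), 24)*(-6943) = (24 - (-9)*3²/4)*(-6943) = (24 - (-9)*9/4)*(-6943) = (24 - ¾*(-27))*(-6943) = (24 + 81/4)*(-6943) = (177/4)*(-6943) = -1228911/4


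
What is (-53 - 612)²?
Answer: 442225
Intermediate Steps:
(-53 - 612)² = (-665)² = 442225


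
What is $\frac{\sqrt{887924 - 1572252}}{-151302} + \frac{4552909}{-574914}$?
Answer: $- \frac{4552909}{574914} - \frac{i \sqrt{171082}}{75651} \approx -7.9193 - 0.0054675 i$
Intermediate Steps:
$\frac{\sqrt{887924 - 1572252}}{-151302} + \frac{4552909}{-574914} = \sqrt{-684328} \left(- \frac{1}{151302}\right) + 4552909 \left(- \frac{1}{574914}\right) = 2 i \sqrt{171082} \left(- \frac{1}{151302}\right) - \frac{4552909}{574914} = - \frac{i \sqrt{171082}}{75651} - \frac{4552909}{574914} = - \frac{4552909}{574914} - \frac{i \sqrt{171082}}{75651}$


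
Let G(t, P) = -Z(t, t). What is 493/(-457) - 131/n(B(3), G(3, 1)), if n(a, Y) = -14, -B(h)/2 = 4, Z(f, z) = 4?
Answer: 52965/6398 ≈ 8.2784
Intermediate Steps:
B(h) = -8 (B(h) = -2*4 = -8)
G(t, P) = -4 (G(t, P) = -1*4 = -4)
493/(-457) - 131/n(B(3), G(3, 1)) = 493/(-457) - 131/(-14) = 493*(-1/457) - 131*(-1/14) = -493/457 + 131/14 = 52965/6398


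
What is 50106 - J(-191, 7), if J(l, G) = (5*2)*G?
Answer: 50036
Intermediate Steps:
J(l, G) = 10*G
50106 - J(-191, 7) = 50106 - 10*7 = 50106 - 1*70 = 50106 - 70 = 50036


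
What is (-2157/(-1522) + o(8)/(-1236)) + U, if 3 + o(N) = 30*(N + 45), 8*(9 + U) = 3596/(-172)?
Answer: -309547607/26963752 ≈ -11.480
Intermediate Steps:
U = -3995/344 (U = -9 + (3596/(-172))/8 = -9 + (3596*(-1/172))/8 = -9 + (1/8)*(-899/43) = -9 - 899/344 = -3995/344 ≈ -11.613)
o(N) = 1347 + 30*N (o(N) = -3 + 30*(N + 45) = -3 + 30*(45 + N) = -3 + (1350 + 30*N) = 1347 + 30*N)
(-2157/(-1522) + o(8)/(-1236)) + U = (-2157/(-1522) + (1347 + 30*8)/(-1236)) - 3995/344 = (-2157*(-1/1522) + (1347 + 240)*(-1/1236)) - 3995/344 = (2157/1522 + 1587*(-1/1236)) - 3995/344 = (2157/1522 - 529/412) - 3995/344 = 41773/313532 - 3995/344 = -309547607/26963752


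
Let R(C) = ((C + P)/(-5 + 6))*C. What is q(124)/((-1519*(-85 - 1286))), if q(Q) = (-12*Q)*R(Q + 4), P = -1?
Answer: -260096/22393 ≈ -11.615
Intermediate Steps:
R(C) = C*(-1 + C) (R(C) = ((C - 1)/(-5 + 6))*C = ((-1 + C)/1)*C = ((-1 + C)*1)*C = (-1 + C)*C = C*(-1 + C))
q(Q) = -12*Q*(3 + Q)*(4 + Q) (q(Q) = (-12*Q)*((Q + 4)*(-1 + (Q + 4))) = (-12*Q)*((4 + Q)*(-1 + (4 + Q))) = (-12*Q)*((4 + Q)*(3 + Q)) = (-12*Q)*((3 + Q)*(4 + Q)) = -12*Q*(3 + Q)*(4 + Q))
q(124)/((-1519*(-85 - 1286))) = (-12*124*(3 + 124)*(4 + 124))/((-1519*(-85 - 1286))) = (-12*124*127*128)/((-1519*(-1371))) = -24188928/2082549 = -24188928*1/2082549 = -260096/22393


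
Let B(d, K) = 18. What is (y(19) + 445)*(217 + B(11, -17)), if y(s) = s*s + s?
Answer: 193875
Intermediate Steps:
y(s) = s + s² (y(s) = s² + s = s + s²)
(y(19) + 445)*(217 + B(11, -17)) = (19*(1 + 19) + 445)*(217 + 18) = (19*20 + 445)*235 = (380 + 445)*235 = 825*235 = 193875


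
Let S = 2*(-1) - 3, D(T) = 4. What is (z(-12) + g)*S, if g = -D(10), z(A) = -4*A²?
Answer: 2900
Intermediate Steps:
S = -5 (S = -2 - 3 = -5)
g = -4 (g = -1*4 = -4)
(z(-12) + g)*S = (-4*(-12)² - 4)*(-5) = (-4*144 - 4)*(-5) = (-576 - 4)*(-5) = -580*(-5) = 2900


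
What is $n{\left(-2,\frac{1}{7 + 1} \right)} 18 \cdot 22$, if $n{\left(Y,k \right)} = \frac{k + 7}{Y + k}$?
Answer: $- \frac{7524}{5} \approx -1504.8$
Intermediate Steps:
$n{\left(Y,k \right)} = \frac{7 + k}{Y + k}$
$n{\left(-2,\frac{1}{7 + 1} \right)} 18 \cdot 22 = \frac{7 + \frac{1}{7 + 1}}{-2 + \frac{1}{7 + 1}} \cdot 18 \cdot 22 = \frac{7 + \frac{1}{8}}{-2 + \frac{1}{8}} \cdot 18 \cdot 22 = \frac{1}{- \frac{15}{8}} \cdot \frac{57}{8} \cdot 18 \cdot 22 = \left(- \frac{8}{15}\right) \frac{57}{8} \cdot 18 \cdot 22 = \left(- \frac{19}{5}\right) 18 \cdot 22 = \left(- \frac{342}{5}\right) 22 = - \frac{7524}{5}$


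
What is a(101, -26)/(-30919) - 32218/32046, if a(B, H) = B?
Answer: -10197806/10110513 ≈ -1.0086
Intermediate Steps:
a(101, -26)/(-30919) - 32218/32046 = 101/(-30919) - 32218/32046 = 101*(-1/30919) - 32218*1/32046 = -101/30919 - 16109/16023 = -10197806/10110513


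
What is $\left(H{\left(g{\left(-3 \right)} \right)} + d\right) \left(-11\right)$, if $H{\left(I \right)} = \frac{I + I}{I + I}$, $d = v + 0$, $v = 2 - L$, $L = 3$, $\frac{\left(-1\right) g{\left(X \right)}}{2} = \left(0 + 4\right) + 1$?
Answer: $0$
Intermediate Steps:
$g{\left(X \right)} = -10$ ($g{\left(X \right)} = - 2 \left(\left(0 + 4\right) + 1\right) = - 2 \left(4 + 1\right) = \left(-2\right) 5 = -10$)
$v = -1$ ($v = 2 - 3 = -1$)
$d = -1$ ($d = -1 + 0 = -1$)
$H{\left(I \right)} = 1$ ($H{\left(I \right)} = \frac{2 I}{2 I} = 2 I \frac{1}{2 I} = 1$)
$\left(H{\left(g{\left(-3 \right)} \right)} + d\right) \left(-11\right) = \left(1 - 1\right) \left(-11\right) = 0 \left(-11\right) = 0$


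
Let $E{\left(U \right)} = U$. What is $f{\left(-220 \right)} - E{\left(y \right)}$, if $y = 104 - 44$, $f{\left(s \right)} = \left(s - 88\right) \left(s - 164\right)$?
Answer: $118212$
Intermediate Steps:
$f{\left(s \right)} = \left(-164 + s\right) \left(-88 + s\right)$ ($f{\left(s \right)} = \left(-88 + s\right) \left(-164 + s\right) = \left(-164 + s\right) \left(-88 + s\right)$)
$y = 60$ ($y = 104 - 44 = 60$)
$f{\left(-220 \right)} - E{\left(y \right)} = \left(14432 + \left(-220\right)^{2} - -55440\right) - 60 = \left(14432 + 48400 + 55440\right) - 60 = 118272 - 60 = 118212$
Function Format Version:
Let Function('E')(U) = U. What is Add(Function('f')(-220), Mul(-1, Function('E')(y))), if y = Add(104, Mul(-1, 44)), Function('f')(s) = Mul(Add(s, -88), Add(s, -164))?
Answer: 118212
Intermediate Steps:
Function('f')(s) = Mul(Add(-164, s), Add(-88, s)) (Function('f')(s) = Mul(Add(-88, s), Add(-164, s)) = Mul(Add(-164, s), Add(-88, s)))
y = 60 (y = Add(104, -44) = 60)
Add(Function('f')(-220), Mul(-1, Function('E')(y))) = Add(Add(14432, Pow(-220, 2), Mul(-252, -220)), Mul(-1, 60)) = Add(Add(14432, 48400, 55440), -60) = Add(118272, -60) = 118212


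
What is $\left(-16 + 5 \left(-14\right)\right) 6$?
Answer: $-516$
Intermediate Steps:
$\left(-16 + 5 \left(-14\right)\right) 6 = \left(-16 - 70\right) 6 = \left(-86\right) 6 = -516$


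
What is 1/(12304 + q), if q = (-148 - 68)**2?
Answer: 1/58960 ≈ 1.6961e-5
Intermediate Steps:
q = 46656 (q = (-216)**2 = 46656)
1/(12304 + q) = 1/(12304 + 46656) = 1/58960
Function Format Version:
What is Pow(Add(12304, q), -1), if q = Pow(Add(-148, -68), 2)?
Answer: Rational(1, 58960) ≈ 1.6961e-5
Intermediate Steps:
q = 46656 (q = Pow(-216, 2) = 46656)
Pow(Add(12304, q), -1) = Pow(Add(12304, 46656), -1) = Pow(58960, -1) = Rational(1, 58960)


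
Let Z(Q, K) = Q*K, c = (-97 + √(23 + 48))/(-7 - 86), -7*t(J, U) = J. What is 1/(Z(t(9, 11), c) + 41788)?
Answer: 281098855/11746181995198 - 93*√71/11746181995198 ≈ 2.3931e-5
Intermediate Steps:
t(J, U) = -J/7
c = 97/93 - √71/93 (c = (-97 + √71)/(-93) = (-97 + √71)*(-1/93) = 97/93 - √71/93 ≈ 0.95241)
Z(Q, K) = K*Q
1/(Z(t(9, 11), c) + 41788) = 1/((97/93 - √71/93)*(-⅐*9) + 41788) = 1/((97/93 - √71/93)*(-9/7) + 41788) = 1/((-291/217 + 3*√71/217) + 41788) = 1/(9067705/217 + 3*√71/217)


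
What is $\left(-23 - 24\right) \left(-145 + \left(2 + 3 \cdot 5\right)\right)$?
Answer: $6016$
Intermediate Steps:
$\left(-23 - 24\right) \left(-145 + \left(2 + 3 \cdot 5\right)\right) = - 47 \left(-145 + \left(2 + 15\right)\right) = - 47 \left(-145 + 17\right) = \left(-47\right) \left(-128\right) = 6016$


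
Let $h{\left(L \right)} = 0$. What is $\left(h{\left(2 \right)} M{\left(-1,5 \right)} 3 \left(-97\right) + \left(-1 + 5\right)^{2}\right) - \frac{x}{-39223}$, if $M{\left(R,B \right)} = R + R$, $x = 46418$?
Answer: $\frac{673986}{39223} \approx 17.183$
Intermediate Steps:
$M{\left(R,B \right)} = 2 R$
$\left(h{\left(2 \right)} M{\left(-1,5 \right)} 3 \left(-97\right) + \left(-1 + 5\right)^{2}\right) - \frac{x}{-39223} = \left(0 \cdot 2 \left(-1\right) 3 \left(-97\right) + \left(-1 + 5\right)^{2}\right) - \frac{46418}{-39223} = \left(0 \left(-2\right) 3 \left(-97\right) + 4^{2}\right) - 46418 \left(- \frac{1}{39223}\right) = \left(0 \cdot 3 \left(-97\right) + 16\right) - - \frac{46418}{39223} = \left(0 \left(-97\right) + 16\right) + \frac{46418}{39223} = \left(0 + 16\right) + \frac{46418}{39223} = 16 + \frac{46418}{39223} = \frac{673986}{39223}$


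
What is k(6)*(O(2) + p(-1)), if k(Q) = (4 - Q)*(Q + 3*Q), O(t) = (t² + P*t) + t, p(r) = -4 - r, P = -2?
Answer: 48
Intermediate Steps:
O(t) = t² - t (O(t) = (t² - 2*t) + t = t² - t)
k(Q) = 4*Q*(4 - Q) (k(Q) = (4 - Q)*(4*Q) = 4*Q*(4 - Q))
k(6)*(O(2) + p(-1)) = (4*6*(4 - 1*6))*(2*(-1 + 2) + (-4 - 1*(-1))) = (4*6*(4 - 6))*(2*1 + (-4 + 1)) = (4*6*(-2))*(2 - 3) = -48*(-1) = 48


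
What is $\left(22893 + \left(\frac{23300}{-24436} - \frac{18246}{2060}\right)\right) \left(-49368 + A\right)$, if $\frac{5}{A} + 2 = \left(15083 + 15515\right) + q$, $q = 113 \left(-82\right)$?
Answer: $- \frac{30324265041367452311}{26842823820} \approx -1.1297 \cdot 10^{9}$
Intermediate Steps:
$q = -9266$
$A = \frac{1}{4266}$ ($A = \frac{5}{-2 + \left(\left(15083 + 15515\right) - 9266\right)} = \frac{5}{-2 + \left(30598 - 9266\right)} = \frac{5}{-2 + 21332} = \frac{5}{21330} = 5 \cdot \frac{1}{21330} = \frac{1}{4266} \approx 0.00023441$)
$\left(22893 + \left(\frac{23300}{-24436} - \frac{18246}{2060}\right)\right) \left(-49368 + A\right) = \left(22893 + \left(\frac{23300}{-24436} - \frac{18246}{2060}\right)\right) \left(-49368 + \frac{1}{4266}\right) = \left(22893 + \left(23300 \left(- \frac{1}{24436}\right) - \frac{9123}{1030}\right)\right) \left(- \frac{210603887}{4266}\right) = \left(22893 - \frac{61732157}{6292270}\right) \left(- \frac{210603887}{4266}\right) = \frac{143987204953}{6292270} \left(- \frac{210603887}{4266}\right) = - \frac{30324265041367452311}{26842823820}$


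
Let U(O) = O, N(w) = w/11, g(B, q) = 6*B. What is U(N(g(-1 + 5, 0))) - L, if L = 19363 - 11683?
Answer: -84456/11 ≈ -7677.8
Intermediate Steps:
N(w) = w/11 (N(w) = w*(1/11) = w/11)
L = 7680
U(N(g(-1 + 5, 0))) - L = (6*(-1 + 5))/11 - 1*7680 = (6*4)/11 - 7680 = (1/11)*24 - 7680 = 24/11 - 7680 = -84456/11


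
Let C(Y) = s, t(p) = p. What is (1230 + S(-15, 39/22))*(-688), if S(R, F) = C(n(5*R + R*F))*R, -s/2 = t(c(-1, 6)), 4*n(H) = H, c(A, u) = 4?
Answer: -928800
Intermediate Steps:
n(H) = H/4
s = -8 (s = -2*4 = -8)
C(Y) = -8
S(R, F) = -8*R
(1230 + S(-15, 39/22))*(-688) = (1230 - 8*(-15))*(-688) = (1230 + 120)*(-688) = 1350*(-688) = -928800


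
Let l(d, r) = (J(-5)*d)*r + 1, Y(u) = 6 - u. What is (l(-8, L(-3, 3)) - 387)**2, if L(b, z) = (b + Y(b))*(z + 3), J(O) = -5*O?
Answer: 57547396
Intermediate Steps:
L(b, z) = 18 + 6*z (L(b, z) = (b + (6 - b))*(z + 3) = 6*(3 + z) = 18 + 6*z)
l(d, r) = 1 + 25*d*r (l(d, r) = ((-5*(-5))*d)*r + 1 = (25*d)*r + 1 = 25*d*r + 1 = 1 + 25*d*r)
(l(-8, L(-3, 3)) - 387)**2 = ((1 + 25*(-8)*(18 + 6*3)) - 387)**2 = ((1 + 25*(-8)*(18 + 18)) - 387)**2 = ((1 + 25*(-8)*36) - 387)**2 = ((1 - 7200) - 387)**2 = (-7199 - 387)**2 = (-7586)**2 = 57547396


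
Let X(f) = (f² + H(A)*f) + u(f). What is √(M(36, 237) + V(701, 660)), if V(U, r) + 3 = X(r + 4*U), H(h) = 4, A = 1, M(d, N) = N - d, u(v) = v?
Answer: √12016814 ≈ 3466.5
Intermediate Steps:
X(f) = f² + 5*f (X(f) = (f² + 4*f) + f = f² + 5*f)
V(U, r) = -3 + (r + 4*U)*(5 + r + 4*U) (V(U, r) = -3 + (r + 4*U)*(5 + (r + 4*U)) = -3 + (r + 4*U)*(5 + r + 4*U))
√(M(36, 237) + V(701, 660)) = √((237 - 1*36) + (-3 + (660 + 4*701)² + 5*660 + 20*701)) = √((237 - 36) + (-3 + (660 + 2804)² + 3300 + 14020)) = √(201 + (-3 + 3464² + 3300 + 14020)) = √(201 + (-3 + 11999296 + 3300 + 14020)) = √(201 + 12016613) = √12016814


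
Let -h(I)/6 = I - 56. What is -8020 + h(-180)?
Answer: -6604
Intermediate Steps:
h(I) = 336 - 6*I (h(I) = -6*(I - 56) = -6*(-56 + I) = 336 - 6*I)
-8020 + h(-180) = -8020 + (336 - 6*(-180)) = -8020 + (336 + 1080) = -8020 + 1416 = -6604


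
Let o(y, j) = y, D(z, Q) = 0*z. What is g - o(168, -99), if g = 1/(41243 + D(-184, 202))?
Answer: -6928823/41243 ≈ -168.00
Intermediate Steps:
D(z, Q) = 0
g = 1/41243 (g = 1/(41243 + 0) = 1/41243 ≈ 2.4247e-5)
g - o(168, -99) = 1/41243 - 1*168 = 1/41243 - 168 = -6928823/41243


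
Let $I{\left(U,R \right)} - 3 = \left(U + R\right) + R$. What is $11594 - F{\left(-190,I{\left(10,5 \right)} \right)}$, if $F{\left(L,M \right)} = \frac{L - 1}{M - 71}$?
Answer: $\frac{556321}{48} \approx 11590.0$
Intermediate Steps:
$I{\left(U,R \right)} = 3 + U + 2 R$ ($I{\left(U,R \right)} = 3 + \left(\left(U + R\right) + R\right) = 3 + \left(\left(R + U\right) + R\right) = 3 + \left(U + 2 R\right) = 3 + U + 2 R$)
$F{\left(L,M \right)} = \frac{-1 + L}{-71 + M}$
$11594 - F{\left(-190,I{\left(10,5 \right)} \right)} = 11594 - \frac{-1 - 190}{-71 + \left(3 + 10 + 2 \cdot 5\right)} = 11594 - \frac{1}{-71 + \left(3 + 10 + 10\right)} \left(-191\right) = 11594 - \frac{1}{-71 + 23} \left(-191\right) = 11594 - \frac{1}{-48} \left(-191\right) = 11594 - \left(- \frac{1}{48}\right) \left(-191\right) = 11594 - \frac{191}{48} = \frac{556321}{48}$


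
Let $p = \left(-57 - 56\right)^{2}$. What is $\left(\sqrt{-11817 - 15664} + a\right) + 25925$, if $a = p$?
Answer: $38694 + i \sqrt{27481} \approx 38694.0 + 165.77 i$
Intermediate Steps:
$p = 12769$ ($p = \left(-113\right)^{2} = 12769$)
$a = 12769$
$\left(\sqrt{-11817 - 15664} + a\right) + 25925 = \left(\sqrt{-11817 - 15664} + 12769\right) + 25925 = \left(\sqrt{-27481} + 12769\right) + 25925 = \left(i \sqrt{27481} + 12769\right) + 25925 = \left(12769 + i \sqrt{27481}\right) + 25925 = 38694 + i \sqrt{27481}$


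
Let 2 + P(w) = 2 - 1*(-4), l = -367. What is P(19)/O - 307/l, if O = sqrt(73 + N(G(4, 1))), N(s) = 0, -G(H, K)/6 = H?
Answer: 307/367 + 4*sqrt(73)/73 ≈ 1.3047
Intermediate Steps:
G(H, K) = -6*H
O = sqrt(73) (O = sqrt(73 + 0) = sqrt(73) ≈ 8.5440)
P(w) = 4 (P(w) = -2 + (2 - 1*(-4)) = -2 + (2 + 4) = -2 + 6 = 4)
P(19)/O - 307/l = 4/(sqrt(73)) - 307/(-367) = 4*(sqrt(73)/73) - 307*(-1/367) = 4*sqrt(73)/73 + 307/367 = 307/367 + 4*sqrt(73)/73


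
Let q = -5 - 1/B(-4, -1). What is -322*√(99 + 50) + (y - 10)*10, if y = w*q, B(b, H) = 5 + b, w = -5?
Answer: 200 - 322*√149 ≈ -3730.5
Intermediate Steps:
q = -6 (q = -5 - 1/(5 - 4) = -5 - 1/1 = -5 - 1*1 = -5 - 1 = -6)
y = 30 (y = -5*(-6) = 30)
-322*√(99 + 50) + (y - 10)*10 = -322*√(99 + 50) + (30 - 10)*10 = -322*√149 + 20*10 = -322*√149 + 200 = 200 - 322*√149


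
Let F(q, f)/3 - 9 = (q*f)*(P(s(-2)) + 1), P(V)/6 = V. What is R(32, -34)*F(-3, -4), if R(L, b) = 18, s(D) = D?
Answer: -6642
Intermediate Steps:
P(V) = 6*V
F(q, f) = 27 - 33*f*q (F(q, f) = 27 + 3*((q*f)*(6*(-2) + 1)) = 27 + 3*((f*q)*(-12 + 1)) = 27 + 3*((f*q)*(-11)) = 27 + 3*(-11*f*q) = 27 - 33*f*q)
R(32, -34)*F(-3, -4) = 18*(27 - 33*(-4)*(-3)) = 18*(27 - 396) = 18*(-369) = -6642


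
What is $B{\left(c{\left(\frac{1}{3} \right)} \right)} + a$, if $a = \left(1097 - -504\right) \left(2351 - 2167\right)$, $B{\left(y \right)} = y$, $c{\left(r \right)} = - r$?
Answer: $\frac{883751}{3} \approx 2.9458 \cdot 10^{5}$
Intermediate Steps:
$a = 294584$ ($a = \left(1097 + 504\right) 184 = 1601 \cdot 184 = 294584$)
$B{\left(c{\left(\frac{1}{3} \right)} \right)} + a = - \frac{1}{3} + 294584 = \frac{883751}{3}$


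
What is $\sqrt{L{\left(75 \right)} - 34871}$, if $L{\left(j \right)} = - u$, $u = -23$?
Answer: $132 i \sqrt{2} \approx 186.68 i$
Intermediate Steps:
$L{\left(j \right)} = 23$ ($L{\left(j \right)} = \left(-1\right) \left(-23\right) = 23$)
$\sqrt{L{\left(75 \right)} - 34871} = \sqrt{23 - 34871} = \sqrt{-34848} = 132 i \sqrt{2}$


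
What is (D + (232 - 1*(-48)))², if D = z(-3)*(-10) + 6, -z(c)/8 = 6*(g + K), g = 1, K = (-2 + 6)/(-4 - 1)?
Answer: 145924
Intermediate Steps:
K = -⅘ (K = 4/(-5) = 4*(-⅕) = -⅘ ≈ -0.80000)
z(c) = -48/5 (z(c) = -48*(1 - ⅘) = -48/5)
D = 102 (D = -48/5*(-10) + 6 = 96 + 6 = 102)
(D + (232 - 1*(-48)))² = (102 + (232 - 1*(-48)))² = (102 + (232 + 48))² = (102 + 280)² = 382² = 145924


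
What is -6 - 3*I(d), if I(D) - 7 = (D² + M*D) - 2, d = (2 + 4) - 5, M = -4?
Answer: -12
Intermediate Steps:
d = 1 (d = 6 - 5 = 1)
I(D) = 5 + D² - 4*D (I(D) = 7 + ((D² - 4*D) - 2) = 7 + (-2 + D² - 4*D) = 5 + D² - 4*D)
-6 - 3*I(d) = -6 - 3*(5 + 1² - 4*1) = -6 - 3*(5 + 1 - 4) = -6 - 3*2 = -6 - 6 = -12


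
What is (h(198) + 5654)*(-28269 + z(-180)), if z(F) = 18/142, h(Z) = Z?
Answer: -11745490680/71 ≈ -1.6543e+8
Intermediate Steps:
z(F) = 9/71 (z(F) = 18*(1/142) = 9/71)
(h(198) + 5654)*(-28269 + z(-180)) = (198 + 5654)*(-28269 + 9/71) = 5852*(-2007090/71) = -11745490680/71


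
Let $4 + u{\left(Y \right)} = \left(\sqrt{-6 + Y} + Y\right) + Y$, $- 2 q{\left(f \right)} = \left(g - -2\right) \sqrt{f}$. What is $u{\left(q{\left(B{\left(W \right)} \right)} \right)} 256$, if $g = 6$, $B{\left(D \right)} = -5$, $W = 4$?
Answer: $-1024 + 256 \sqrt{-6 - 4 i \sqrt{5}} - 2048 i \sqrt{5} \approx -628.63 - 5320.8 i$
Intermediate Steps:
$q{\left(f \right)} = - 4 \sqrt{f}$ ($q{\left(f \right)} = - \frac{\left(6 - -2\right) \sqrt{f}}{2} = - \frac{\left(6 + 2\right) \sqrt{f}}{2} = - \frac{8 \sqrt{f}}{2} = - 4 \sqrt{f}$)
$u{\left(Y \right)} = -4 + \sqrt{-6 + Y} + 2 Y$ ($u{\left(Y \right)} = -4 + \left(\left(\sqrt{-6 + Y} + Y\right) + Y\right) = -4 + \left(\left(Y + \sqrt{-6 + Y}\right) + Y\right) = -4 + \left(\sqrt{-6 + Y} + 2 Y\right) = -4 + \sqrt{-6 + Y} + 2 Y$)
$u{\left(q{\left(B{\left(W \right)} \right)} \right)} 256 = \left(-4 + \sqrt{-6 - 4 \sqrt{-5}} + 2 \left(- 4 \sqrt{-5}\right)\right) 256 = \left(-4 + \sqrt{-6 - 4 i \sqrt{5}} + 2 \left(- 4 i \sqrt{5}\right)\right) 256 = \left(-4 + \sqrt{-6 - 4 i \sqrt{5}} - 8 i \sqrt{5}\right) 256 = -1024 + 256 \sqrt{-6 - 4 i \sqrt{5}} - 2048 i \sqrt{5}$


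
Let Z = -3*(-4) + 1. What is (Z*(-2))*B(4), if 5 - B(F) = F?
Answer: -26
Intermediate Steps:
Z = 13 (Z = 12 + 1 = 13)
B(F) = 5 - F
(Z*(-2))*B(4) = (13*(-2))*(5 - 1*4) = -26*(5 - 4) = -26*1 = -26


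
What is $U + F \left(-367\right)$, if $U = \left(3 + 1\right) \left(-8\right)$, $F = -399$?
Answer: $146401$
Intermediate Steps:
$U = -32$ ($U = 4 \left(-8\right) = -32$)
$U + F \left(-367\right) = -32 - -146433 = -32 + 146433 = 146401$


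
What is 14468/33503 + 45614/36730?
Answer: 1029807741/615282595 ≈ 1.6737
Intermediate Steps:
14468/33503 + 45614/36730 = 14468*(1/33503) + 45614*(1/36730) = 14468/33503 + 22807/18365 = 1029807741/615282595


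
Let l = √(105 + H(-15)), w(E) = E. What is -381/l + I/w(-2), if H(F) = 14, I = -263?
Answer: 263/2 - 381*√119/119 ≈ 96.574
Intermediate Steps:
l = √119 (l = √(105 + 14) = √119 ≈ 10.909)
-381/l + I/w(-2) = -381*√119/119 - 263/(-2) = -381*√119/119 - 263*(-½) = -381*√119/119 + 263/2 = 263/2 - 381*√119/119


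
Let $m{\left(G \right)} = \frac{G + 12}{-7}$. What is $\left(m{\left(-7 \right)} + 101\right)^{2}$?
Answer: $\frac{492804}{49} \approx 10057.0$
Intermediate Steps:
$m{\left(G \right)} = - \frac{12}{7} - \frac{G}{7}$ ($m{\left(G \right)} = - \frac{12 + G}{7} = - \frac{12}{7} - \frac{G}{7}$)
$\left(m{\left(-7 \right)} + 101\right)^{2} = \left(\left(- \frac{12}{7} - -1\right) + 101\right)^{2} = \left(\left(- \frac{12}{7} + 1\right) + 101\right)^{2} = \left(- \frac{5}{7} + 101\right)^{2} = \left(\frac{702}{7}\right)^{2} = \frac{492804}{49}$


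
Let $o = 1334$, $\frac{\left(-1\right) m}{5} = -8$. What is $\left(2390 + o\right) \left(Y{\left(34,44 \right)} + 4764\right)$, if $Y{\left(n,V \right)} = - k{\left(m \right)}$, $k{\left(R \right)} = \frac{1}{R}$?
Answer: $\frac{177410429}{10} \approx 1.7741 \cdot 10^{7}$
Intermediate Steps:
$m = 40$ ($m = \left(-5\right) \left(-8\right) = 40$)
$Y{\left(n,V \right)} = - \frac{1}{40}$
$\left(2390 + o\right) \left(Y{\left(34,44 \right)} + 4764\right) = \left(2390 + 1334\right) \left(- \frac{1}{40} + 4764\right) = 3724 \cdot \frac{190559}{40} = \frac{177410429}{10}$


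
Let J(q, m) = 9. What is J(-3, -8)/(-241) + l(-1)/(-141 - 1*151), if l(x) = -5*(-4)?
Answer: -1862/17593 ≈ -0.10584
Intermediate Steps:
l(x) = 20
J(-3, -8)/(-241) + l(-1)/(-141 - 1*151) = 9/(-241) + 20/(-141 - 1*151) = 9*(-1/241) + 20/(-141 - 151) = -9/241 + 20/(-292) = -9/241 + 20*(-1/292) = -9/241 - 5/73 = -1862/17593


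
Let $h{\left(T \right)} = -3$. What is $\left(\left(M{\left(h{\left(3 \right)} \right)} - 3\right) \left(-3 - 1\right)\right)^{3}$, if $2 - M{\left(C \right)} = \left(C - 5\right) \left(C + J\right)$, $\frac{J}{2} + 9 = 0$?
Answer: $308915776$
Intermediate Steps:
$J = -18$ ($J = -18 + 2 \cdot 0 = -18 + 0 = -18$)
$M{\left(C \right)} = 2 - \left(-18 + C\right) \left(-5 + C\right)$ ($M{\left(C \right)} = 2 - \left(C - 5\right) \left(C - 18\right) = 2 - \left(-5 + C\right) \left(-18 + C\right) = 2 - \left(-18 + C\right) \left(-5 + C\right)$)
$\left(\left(M{\left(h{\left(3 \right)} \right)} - 3\right) \left(-3 - 1\right)\right)^{3} = \left(\left(\left(-88 - \left(-3\right)^{2} + 23 \left(-3\right)\right) - 3\right) \left(-3 - 1\right)\right)^{3} = \left(\left(\left(-88 - 9 - 69\right) - 3\right) \left(-4\right)\right)^{3} = \left(\left(-166 - 3\right) \left(-4\right)\right)^{3} = \left(\left(-169\right) \left(-4\right)\right)^{3} = 676^{3} = 308915776$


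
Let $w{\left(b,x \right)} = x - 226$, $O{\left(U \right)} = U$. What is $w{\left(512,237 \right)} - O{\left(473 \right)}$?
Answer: $-462$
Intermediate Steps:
$w{\left(b,x \right)} = -226 + x$ ($w{\left(b,x \right)} = x - 226 = -226 + x$)
$w{\left(512,237 \right)} - O{\left(473 \right)} = \left(-226 + 237\right) - 473 = 11 - 473 = -462$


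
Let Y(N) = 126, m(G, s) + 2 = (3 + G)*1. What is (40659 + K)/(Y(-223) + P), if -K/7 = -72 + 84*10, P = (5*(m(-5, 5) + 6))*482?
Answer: 35283/4946 ≈ 7.1336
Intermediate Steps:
m(G, s) = 1 + G (m(G, s) = -2 + (3 + G)*1 = -2 + (3 + G) = 1 + G)
P = 4820 (P = (5*((1 - 5) + 6))*482 = (5*(-4 + 6))*482 = (5*2)*482 = 10*482 = 4820)
K = -5376 (K = -7*(-72 + 84*10) = -7*(-72 + 840) = -7*768 = -5376)
(40659 + K)/(Y(-223) + P) = (40659 - 5376)/(126 + 4820) = 35283/4946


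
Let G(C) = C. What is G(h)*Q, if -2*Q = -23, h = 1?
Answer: 23/2 ≈ 11.500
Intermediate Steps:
Q = 23/2 (Q = -½*(-23) = 23/2 ≈ 11.500)
G(h)*Q = 1*(23/2) = 23/2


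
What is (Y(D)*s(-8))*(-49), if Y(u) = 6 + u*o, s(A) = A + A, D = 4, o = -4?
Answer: -7840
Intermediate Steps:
s(A) = 2*A
Y(u) = 6 - 4*u (Y(u) = 6 + u*(-4) = 6 - 4*u)
(Y(D)*s(-8))*(-49) = ((6 - 4*4)*(2*(-8)))*(-49) = ((6 - 16)*(-16))*(-49) = -10*(-16)*(-49) = 160*(-49) = -7840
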